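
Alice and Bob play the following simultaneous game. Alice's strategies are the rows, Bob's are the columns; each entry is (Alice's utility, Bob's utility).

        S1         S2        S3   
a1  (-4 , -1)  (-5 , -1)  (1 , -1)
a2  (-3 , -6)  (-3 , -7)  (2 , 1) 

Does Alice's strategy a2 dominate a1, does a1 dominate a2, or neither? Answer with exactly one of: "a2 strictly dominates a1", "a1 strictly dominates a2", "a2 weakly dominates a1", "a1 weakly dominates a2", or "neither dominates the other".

a2's payoffs vs a1's, by Bob's action — S1: -3>-4, S2: -3>-5, S3: 2>1.
a2 gives a strictly higher payoff against each choice by Bob, so a2 strictly dominates a1.

a2 strictly dominates a1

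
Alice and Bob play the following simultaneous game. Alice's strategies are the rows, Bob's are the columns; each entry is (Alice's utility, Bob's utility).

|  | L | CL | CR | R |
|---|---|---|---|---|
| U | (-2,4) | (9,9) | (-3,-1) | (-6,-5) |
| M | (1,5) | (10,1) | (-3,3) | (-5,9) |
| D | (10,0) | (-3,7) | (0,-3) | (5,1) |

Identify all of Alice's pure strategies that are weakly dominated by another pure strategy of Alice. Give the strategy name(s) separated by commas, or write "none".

U

U: dominated, since M does at least as well everywhere (L: 1>-2, CL: 10>9, CR: -3=-3, R: -5>-6).
M: no other strategy beats it everywhere (U at L (1>-2); D at CL (10>-3)).
D is not dominated — it holds its own against U at L (10>-2); M at L (10>1).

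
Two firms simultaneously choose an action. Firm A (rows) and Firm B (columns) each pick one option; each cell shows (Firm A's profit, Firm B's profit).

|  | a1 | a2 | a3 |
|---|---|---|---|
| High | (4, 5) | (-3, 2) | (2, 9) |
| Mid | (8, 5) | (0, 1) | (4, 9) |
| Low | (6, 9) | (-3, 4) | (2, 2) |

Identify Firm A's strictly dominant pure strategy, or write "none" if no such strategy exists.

Mid

Mid vs High: a1: 8>4, a2: 0>-3, a3: 4>2.
Mid vs Low: a1: 8>6, a2: 0>-3, a3: 4>2.
Mid strictly beats every other strategy against every opponent action, so it is strictly dominant.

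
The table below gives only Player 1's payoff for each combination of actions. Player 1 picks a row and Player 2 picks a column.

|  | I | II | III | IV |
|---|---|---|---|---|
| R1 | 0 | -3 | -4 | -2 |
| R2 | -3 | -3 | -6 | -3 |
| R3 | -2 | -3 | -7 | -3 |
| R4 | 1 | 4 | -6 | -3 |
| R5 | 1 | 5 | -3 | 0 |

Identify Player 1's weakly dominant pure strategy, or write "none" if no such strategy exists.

R5 vs R1: I: 1>0, II: 5>-3, III: -3>-4, IV: 0>-2.
R5 vs R2: I: 1>-3, II: 5>-3, III: -3>-6, IV: 0>-3.
R5 vs R3: I: 1>-2, II: 5>-3, III: -3>-7, IV: 0>-3.
R5 vs R4: I: 1=1, II: 5>4, III: -3>-6, IV: 0>-3.
R5 is at least as good as every other strategy against every opponent action, so it is weakly dominant.

R5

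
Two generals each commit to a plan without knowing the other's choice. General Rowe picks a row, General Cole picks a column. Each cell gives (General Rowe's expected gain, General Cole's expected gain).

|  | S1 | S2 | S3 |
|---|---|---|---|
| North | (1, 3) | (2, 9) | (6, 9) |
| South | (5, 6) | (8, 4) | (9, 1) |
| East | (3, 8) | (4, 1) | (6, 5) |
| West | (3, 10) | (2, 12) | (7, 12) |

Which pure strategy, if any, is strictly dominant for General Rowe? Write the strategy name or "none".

South vs North: S1: 5>1, S2: 8>2, S3: 9>6.
South vs East: S1: 5>3, S2: 8>4, S3: 9>6.
South vs West: S1: 5>3, S2: 8>2, S3: 9>7.
South strictly beats every other strategy against every opponent action, so it is strictly dominant.

South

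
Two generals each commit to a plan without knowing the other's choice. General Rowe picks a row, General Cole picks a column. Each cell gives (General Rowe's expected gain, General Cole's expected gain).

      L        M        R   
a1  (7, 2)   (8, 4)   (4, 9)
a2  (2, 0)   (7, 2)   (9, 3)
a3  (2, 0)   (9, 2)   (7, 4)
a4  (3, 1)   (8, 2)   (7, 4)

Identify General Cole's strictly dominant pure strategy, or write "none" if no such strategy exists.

R vs L: a1: 9>2, a2: 3>0, a3: 4>0, a4: 4>1.
R vs M: a1: 9>4, a2: 3>2, a3: 4>2, a4: 4>2.
R strictly beats every other strategy against every opponent action, so it is strictly dominant.

R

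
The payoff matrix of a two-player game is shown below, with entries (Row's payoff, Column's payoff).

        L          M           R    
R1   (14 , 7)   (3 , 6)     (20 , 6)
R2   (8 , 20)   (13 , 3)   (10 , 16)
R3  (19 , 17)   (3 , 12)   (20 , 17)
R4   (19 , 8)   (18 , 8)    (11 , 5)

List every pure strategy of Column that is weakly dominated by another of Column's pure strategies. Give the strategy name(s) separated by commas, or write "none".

L is not dominated — it holds its own against M at R1 (7>6); R at R1 (7>6).
L weakly dominates M — R1: 7>6, R2: 20>3, R3: 17>12, R4: 8=8.
L weakly dominates R — R1: 7>6, R2: 20>16, R3: 17=17, R4: 8>5.

M, R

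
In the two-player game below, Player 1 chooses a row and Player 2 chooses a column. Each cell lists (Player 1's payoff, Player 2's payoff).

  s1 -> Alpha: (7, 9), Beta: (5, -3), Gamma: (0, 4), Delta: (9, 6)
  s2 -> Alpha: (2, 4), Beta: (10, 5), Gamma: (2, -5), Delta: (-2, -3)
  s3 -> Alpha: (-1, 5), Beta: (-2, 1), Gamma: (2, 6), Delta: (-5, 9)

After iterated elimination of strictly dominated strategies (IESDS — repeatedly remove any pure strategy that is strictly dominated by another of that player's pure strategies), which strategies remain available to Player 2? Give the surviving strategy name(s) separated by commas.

Alpha, Beta

Player 2's strategy Gamma is strictly dominated by Delta (s1: 6>4, s2: -3>-5, s3: 9>6) and is removed.
Player 1's strategy s3 is strictly dominated by s1 (Alpha: 7>-1, Beta: 5>-2, Delta: 9>-5) and is removed.
Column Delta is eliminated: Alpha beats it against every remaining row (s1: 9>6, s2: 4>-3).
Among the remaining strategies, none is strictly dominated by another pure strategy of the same player, so the elimination stops.
Surviving strategies — Player 1: {s1, s2}; Player 2: {Alpha, Beta}.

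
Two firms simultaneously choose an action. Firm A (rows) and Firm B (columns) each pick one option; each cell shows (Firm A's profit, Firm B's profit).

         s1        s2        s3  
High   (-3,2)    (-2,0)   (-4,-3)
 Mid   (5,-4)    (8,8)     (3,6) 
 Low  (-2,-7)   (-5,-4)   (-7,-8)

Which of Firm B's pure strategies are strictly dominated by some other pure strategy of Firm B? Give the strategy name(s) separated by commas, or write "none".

s1: no other strategy beats it everywhere (s2 at High (2>0); s3 at High (2>-3)).
Nothing dominates s2: s1 at Mid (8>-4); s3 at High (0>-3).
s3: dominated, since s2 does at least as well everywhere (High: 0>-3, Mid: 8>6, Low: -4>-8).

s3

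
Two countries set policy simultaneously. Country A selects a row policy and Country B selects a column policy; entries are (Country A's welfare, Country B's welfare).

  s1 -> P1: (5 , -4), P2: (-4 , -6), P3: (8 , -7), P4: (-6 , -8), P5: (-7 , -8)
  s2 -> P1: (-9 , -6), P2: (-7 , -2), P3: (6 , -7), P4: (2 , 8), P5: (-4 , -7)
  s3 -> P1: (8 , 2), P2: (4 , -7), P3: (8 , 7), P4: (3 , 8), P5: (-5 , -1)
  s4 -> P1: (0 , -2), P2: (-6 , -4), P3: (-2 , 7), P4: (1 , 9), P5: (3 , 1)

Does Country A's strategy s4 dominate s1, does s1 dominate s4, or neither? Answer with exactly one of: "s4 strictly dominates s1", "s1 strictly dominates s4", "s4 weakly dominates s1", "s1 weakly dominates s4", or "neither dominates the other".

neither dominates the other

Compare s4 to s1 across every action of Country B: P1: 0<5, P2: -6<-4, P3: -2<8, P4: 1>-6, P5: 3>-7.
s4 does better at P4, P5 but worse at P1, P2, P3; neither strategy dominates the other.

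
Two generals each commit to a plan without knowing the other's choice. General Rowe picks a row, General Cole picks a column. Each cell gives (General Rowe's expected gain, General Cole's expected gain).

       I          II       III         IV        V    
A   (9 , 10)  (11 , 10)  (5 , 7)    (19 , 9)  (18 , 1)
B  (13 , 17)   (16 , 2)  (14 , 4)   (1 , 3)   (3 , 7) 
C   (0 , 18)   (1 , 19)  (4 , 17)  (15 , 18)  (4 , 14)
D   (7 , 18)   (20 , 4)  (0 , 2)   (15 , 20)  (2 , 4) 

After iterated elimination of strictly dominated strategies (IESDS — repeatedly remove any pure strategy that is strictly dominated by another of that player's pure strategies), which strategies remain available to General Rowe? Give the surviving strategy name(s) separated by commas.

A, B, D

General Rowe's strategy C is strictly dominated by A (I: 9>0, II: 11>1, III: 5>4, IV: 19>15, V: 18>4) and is removed.
General Cole's strategy III is strictly dominated by I (A: 10>7, B: 17>4, D: 18>2) and is removed.
Column V is eliminated: I beats it against every remaining row (A: 10>1, B: 17>7, D: 18>4).
Among the remaining strategies, none is strictly dominated by another pure strategy of the same player, so the elimination stops.
Surviving strategies — General Rowe: {A, B, D}; General Cole: {I, II, IV}.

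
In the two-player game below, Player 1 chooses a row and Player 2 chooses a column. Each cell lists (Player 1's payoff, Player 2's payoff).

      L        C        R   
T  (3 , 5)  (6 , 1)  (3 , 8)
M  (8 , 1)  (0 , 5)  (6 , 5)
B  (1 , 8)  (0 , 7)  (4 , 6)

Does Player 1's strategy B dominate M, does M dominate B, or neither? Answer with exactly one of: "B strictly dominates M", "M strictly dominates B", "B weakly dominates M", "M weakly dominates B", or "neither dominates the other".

Compare B to M across every action of Player 2: L: 1<8, C: 0=0, R: 4<6.
M is at least as good everywhere and strictly better somewhere (tied at C), so M weakly dominates B.

M weakly dominates B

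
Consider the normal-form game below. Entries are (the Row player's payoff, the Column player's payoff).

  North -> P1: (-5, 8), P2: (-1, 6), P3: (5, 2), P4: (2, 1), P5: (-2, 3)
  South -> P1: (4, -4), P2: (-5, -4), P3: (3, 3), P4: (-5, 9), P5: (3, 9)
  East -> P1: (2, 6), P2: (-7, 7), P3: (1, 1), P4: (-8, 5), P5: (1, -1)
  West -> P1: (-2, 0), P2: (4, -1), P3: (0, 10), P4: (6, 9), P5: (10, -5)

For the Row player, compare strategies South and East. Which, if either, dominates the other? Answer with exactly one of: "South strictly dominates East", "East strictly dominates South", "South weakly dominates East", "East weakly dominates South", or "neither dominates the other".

Compare South to East across each choice by the Column player: P1: 4>2, P2: -5>-7, P3: 3>1, P4: -5>-8, P5: 3>1.
South gives a strictly higher payoff against each choice by the Column player, so South strictly dominates East.

South strictly dominates East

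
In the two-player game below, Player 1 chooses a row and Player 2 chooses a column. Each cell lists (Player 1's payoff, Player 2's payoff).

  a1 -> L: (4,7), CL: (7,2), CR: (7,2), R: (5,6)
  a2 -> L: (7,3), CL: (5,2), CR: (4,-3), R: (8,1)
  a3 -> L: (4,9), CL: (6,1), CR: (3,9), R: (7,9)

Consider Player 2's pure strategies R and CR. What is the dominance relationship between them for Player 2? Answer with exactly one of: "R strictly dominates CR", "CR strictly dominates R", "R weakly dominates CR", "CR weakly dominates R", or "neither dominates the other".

R's payoffs vs CR's, by Player 1's action — a1: 6>2, a2: 1>-3, a3: 9=9.
R is at least as good everywhere and strictly better somewhere (tied only at a3), so R weakly but not strictly dominates CR.

R weakly dominates CR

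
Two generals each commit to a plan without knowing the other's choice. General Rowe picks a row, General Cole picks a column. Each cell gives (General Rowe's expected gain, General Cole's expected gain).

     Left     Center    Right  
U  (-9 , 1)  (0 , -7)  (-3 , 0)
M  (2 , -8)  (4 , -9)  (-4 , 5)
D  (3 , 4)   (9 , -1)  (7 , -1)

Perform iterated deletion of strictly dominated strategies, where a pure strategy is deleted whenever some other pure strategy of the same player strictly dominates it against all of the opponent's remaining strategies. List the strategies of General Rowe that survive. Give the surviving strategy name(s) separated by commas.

D

For General Rowe, D strictly dominates U on the remaining columns (Left: 3>-9, Center: 9>0, Right: 7>-3); eliminate U.
Row M is eliminated: D beats it against every remaining column (Left: 3>2, Center: 9>4, Right: 7>-4).
For General Cole, Left strictly dominates Center on the remaining rows (D: 4>-1); eliminate Center.
General Cole's strategy Right is strictly dominated by Left (D: 4>-1) and is removed.
Among the remaining strategies, none is strictly dominated by another pure strategy of the same player, so the elimination stops.
Surviving strategies — General Rowe: {D}; General Cole: {Left}.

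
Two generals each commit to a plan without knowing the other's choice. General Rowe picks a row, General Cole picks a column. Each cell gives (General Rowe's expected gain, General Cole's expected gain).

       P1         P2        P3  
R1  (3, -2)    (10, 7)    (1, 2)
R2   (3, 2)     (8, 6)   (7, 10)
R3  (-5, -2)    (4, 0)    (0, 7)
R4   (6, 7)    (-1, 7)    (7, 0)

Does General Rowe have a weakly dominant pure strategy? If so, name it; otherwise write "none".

R1 fails to dominate R2 at P3 (1<7).
R2 fails to dominate R1 at P2 (8<10).
R3 fails to dominate R1 at P1 (-5<3).
R4 fails to dominate R1 at P2 (-1<10).
No single strategy dominates all the others.

none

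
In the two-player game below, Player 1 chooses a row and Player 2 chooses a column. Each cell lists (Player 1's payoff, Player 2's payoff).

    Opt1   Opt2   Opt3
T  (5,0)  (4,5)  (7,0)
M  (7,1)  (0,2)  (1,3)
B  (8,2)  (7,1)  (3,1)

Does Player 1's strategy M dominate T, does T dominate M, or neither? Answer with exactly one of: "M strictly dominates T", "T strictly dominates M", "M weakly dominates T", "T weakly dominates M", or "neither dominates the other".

Compare M to T across every action of Player 2: Opt1: 7>5, Opt2: 0<4, Opt3: 1<7.
M does better at Opt1 but worse at Opt2, Opt3; neither strategy dominates the other.

neither dominates the other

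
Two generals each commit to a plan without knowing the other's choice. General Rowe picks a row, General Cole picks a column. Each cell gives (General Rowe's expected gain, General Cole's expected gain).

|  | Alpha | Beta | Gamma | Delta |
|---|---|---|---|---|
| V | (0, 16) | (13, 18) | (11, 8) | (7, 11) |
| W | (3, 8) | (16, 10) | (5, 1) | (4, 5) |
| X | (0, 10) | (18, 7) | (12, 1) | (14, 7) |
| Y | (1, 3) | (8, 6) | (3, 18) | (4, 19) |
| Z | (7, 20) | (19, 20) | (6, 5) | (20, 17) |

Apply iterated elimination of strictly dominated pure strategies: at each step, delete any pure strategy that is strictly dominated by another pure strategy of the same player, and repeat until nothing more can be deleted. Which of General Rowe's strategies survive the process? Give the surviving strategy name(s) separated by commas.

For General Rowe, Z strictly dominates W on the remaining columns (Alpha: 7>3, Beta: 19>16, Gamma: 6>5, Delta: 20>4); eliminate W.
Row Y is eliminated: Z beats it against every remaining column (Alpha: 7>1, Beta: 19>8, Gamma: 6>3, Delta: 20>4).
Column Gamma is eliminated: Alpha beats it against every remaining row (V: 16>8, X: 10>1, Z: 20>5).
General Rowe's strategy V is strictly dominated by Z (Alpha: 7>0, Beta: 19>13, Delta: 20>7) and is removed.
General Rowe's strategy X is strictly dominated by Z (Alpha: 7>0, Beta: 19>18, Delta: 20>14) and is removed.
Column Delta is eliminated: Alpha beats it against every remaining row (Z: 20>17).
Among the remaining strategies, none is strictly dominated by another pure strategy of the same player, so the elimination stops.
Surviving strategies — General Rowe: {Z}; General Cole: {Alpha, Beta}.

Z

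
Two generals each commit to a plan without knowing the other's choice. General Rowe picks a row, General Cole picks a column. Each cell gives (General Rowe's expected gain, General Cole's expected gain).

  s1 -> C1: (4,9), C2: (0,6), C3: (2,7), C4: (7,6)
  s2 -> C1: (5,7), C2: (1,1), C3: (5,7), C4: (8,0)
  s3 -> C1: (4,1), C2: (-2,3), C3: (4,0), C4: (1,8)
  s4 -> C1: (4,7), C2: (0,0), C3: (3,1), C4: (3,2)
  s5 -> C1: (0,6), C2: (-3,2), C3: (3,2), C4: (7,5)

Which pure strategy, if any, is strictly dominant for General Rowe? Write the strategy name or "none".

s2 vs s1: C1: 5>4, C2: 1>0, C3: 5>2, C4: 8>7.
s2 vs s3: C1: 5>4, C2: 1>-2, C3: 5>4, C4: 8>1.
s2 vs s4: C1: 5>4, C2: 1>0, C3: 5>3, C4: 8>3.
s2 vs s5: C1: 5>0, C2: 1>-3, C3: 5>3, C4: 8>7.
s2 strictly beats every other strategy against every opponent action, so it is strictly dominant.

s2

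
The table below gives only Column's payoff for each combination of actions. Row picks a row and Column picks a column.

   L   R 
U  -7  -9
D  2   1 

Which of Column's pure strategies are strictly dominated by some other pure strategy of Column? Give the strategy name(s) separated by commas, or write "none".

R

L is not dominated — it holds its own against R at U (-7>-9).
R: dominated, since L does at least as well everywhere (U: -7>-9, D: 2>1).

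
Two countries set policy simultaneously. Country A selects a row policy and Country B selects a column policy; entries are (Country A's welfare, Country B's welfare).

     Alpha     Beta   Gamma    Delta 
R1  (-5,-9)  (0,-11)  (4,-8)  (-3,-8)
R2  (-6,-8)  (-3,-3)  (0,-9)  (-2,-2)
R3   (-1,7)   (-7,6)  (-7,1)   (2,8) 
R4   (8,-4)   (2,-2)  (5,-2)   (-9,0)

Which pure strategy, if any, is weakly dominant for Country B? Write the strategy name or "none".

Delta vs Alpha: R1: -8>-9, R2: -2>-8, R3: 8>7, R4: 0>-4.
Delta vs Beta: R1: -8>-11, R2: -2>-3, R3: 8>6, R4: 0>-2.
Delta vs Gamma: R1: -8=-8, R2: -2>-9, R3: 8>1, R4: 0>-2.
Delta is at least as good as every other strategy against every opponent action, so it is weakly dominant.

Delta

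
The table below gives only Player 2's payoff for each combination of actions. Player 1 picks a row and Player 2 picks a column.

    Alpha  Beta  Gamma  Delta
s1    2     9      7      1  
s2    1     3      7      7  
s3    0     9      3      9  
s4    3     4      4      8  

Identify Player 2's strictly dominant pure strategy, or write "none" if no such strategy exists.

none

Alpha fails to dominate Beta at s1 (2<9).
Beta fails to dominate Gamma at s2 (3<7).
Gamma fails to dominate Beta at s1 (7<9).
Delta fails to dominate Alpha at s1 (1<2).
No single strategy dominates all the others.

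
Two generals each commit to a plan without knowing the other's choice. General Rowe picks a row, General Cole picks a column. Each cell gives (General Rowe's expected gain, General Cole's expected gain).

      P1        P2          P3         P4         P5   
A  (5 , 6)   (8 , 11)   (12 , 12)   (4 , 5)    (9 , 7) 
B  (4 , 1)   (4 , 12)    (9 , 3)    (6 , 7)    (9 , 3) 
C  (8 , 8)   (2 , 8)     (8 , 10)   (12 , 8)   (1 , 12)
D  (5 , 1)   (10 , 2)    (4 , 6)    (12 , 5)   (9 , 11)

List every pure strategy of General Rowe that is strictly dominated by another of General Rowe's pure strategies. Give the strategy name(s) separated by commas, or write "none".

none

Nothing dominates A: B at P1 (5>4); C at P2 (8>2); D at P1 (5=5).
Nothing dominates B: A at P4 (6>4); C at P2 (4>2); D at P3 (9>4).
C is not dominated — it holds its own against A at P1 (8>5); B at P1 (8>4); D at P1 (8>5).
D is not dominated — it holds its own against A at P1 (5=5); B at P1 (5>4); C at P2 (10>2).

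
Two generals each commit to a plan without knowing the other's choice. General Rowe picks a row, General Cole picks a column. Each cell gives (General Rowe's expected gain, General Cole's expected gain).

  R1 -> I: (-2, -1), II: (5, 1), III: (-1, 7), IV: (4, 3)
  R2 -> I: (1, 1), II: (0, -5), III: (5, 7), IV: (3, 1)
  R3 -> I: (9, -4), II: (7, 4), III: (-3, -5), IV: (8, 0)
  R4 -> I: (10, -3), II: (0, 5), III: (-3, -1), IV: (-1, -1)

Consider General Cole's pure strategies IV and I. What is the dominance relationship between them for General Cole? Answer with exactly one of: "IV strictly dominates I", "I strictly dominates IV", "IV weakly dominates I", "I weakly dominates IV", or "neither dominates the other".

IV's payoffs vs I's, by General Rowe's action — R1: 3>-1, R2: 1=1, R3: 0>-4, R4: -1>-3.
IV is at least as good everywhere and strictly better somewhere (tied only at R2), so IV weakly but not strictly dominates I.

IV weakly dominates I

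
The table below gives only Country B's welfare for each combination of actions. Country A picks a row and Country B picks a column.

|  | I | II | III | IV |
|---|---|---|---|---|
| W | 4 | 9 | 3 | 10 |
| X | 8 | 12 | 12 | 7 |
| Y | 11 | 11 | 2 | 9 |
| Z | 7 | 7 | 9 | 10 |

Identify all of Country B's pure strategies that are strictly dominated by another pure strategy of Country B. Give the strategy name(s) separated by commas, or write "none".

none

Nothing dominates I: II at Y (11=11); III at W (4>3); IV at X (8>7).
II is not dominated — it holds its own against I at W (9>4); III at W (9>3); IV at X (12>7).
Nothing dominates III: I at X (12>8); II at X (12=12); IV at X (12>7).
IV is not dominated — it holds its own against I at W (10>4); II at W (10>9); III at W (10>3).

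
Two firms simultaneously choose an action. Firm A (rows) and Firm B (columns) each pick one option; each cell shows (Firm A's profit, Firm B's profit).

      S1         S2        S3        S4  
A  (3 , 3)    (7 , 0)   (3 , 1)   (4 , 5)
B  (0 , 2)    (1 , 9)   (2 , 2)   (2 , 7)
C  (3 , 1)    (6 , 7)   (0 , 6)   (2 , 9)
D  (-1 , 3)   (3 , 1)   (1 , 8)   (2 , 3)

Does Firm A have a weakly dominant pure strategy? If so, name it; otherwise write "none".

A

A vs B: S1: 3>0, S2: 7>1, S3: 3>2, S4: 4>2.
A vs C: S1: 3=3, S2: 7>6, S3: 3>0, S4: 4>2.
A vs D: S1: 3>-1, S2: 7>3, S3: 3>1, S4: 4>2.
A is at least as good as every other strategy against every opponent action, so it is weakly dominant.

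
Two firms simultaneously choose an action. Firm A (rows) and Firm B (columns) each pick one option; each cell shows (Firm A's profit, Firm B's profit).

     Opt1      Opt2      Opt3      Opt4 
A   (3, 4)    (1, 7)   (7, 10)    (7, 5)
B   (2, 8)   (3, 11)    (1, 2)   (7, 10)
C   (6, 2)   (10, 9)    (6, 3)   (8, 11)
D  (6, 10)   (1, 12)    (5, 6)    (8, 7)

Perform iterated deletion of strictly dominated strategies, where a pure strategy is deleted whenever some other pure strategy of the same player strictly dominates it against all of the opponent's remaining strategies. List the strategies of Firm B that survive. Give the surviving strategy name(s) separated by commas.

Firm A's strategy B is strictly dominated by C (Opt1: 6>2, Opt2: 10>3, Opt3: 6>1, Opt4: 8>7) and is removed.
For Firm B, Opt2 strictly dominates Opt1 on the remaining rows (A: 7>4, C: 9>2, D: 12>10); eliminate Opt1.
Among the remaining strategies, none is strictly dominated by another pure strategy of the same player, so the elimination stops.
Surviving strategies — Firm A: {A, C, D}; Firm B: {Opt2, Opt3, Opt4}.

Opt2, Opt3, Opt4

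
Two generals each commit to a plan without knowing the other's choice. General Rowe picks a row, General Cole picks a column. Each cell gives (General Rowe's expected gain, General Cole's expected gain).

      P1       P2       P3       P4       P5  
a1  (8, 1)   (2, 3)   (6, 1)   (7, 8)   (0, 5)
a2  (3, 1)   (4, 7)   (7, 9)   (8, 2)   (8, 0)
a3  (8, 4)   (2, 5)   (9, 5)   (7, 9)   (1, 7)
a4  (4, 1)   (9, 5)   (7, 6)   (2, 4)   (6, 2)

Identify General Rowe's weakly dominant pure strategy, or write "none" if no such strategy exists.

a1 fails to dominate a2 at P2 (2<4).
a2 fails to dominate a1 at P1 (3<8).
a3 fails to dominate a2 at P2 (2<4).
a4 fails to dominate a1 at P1 (4<8).
No single strategy dominates all the others.

none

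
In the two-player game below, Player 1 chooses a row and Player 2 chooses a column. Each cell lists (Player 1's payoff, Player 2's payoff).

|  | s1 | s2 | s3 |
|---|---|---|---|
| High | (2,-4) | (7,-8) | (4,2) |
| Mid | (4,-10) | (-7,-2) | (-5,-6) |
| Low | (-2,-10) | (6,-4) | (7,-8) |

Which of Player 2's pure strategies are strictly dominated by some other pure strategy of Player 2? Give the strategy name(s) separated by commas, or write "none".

s1

s1 is strictly dominated by s3 (High: 2>-4, Mid: -6>-10, Low: -8>-10).
Nothing dominates s2: s1 at Mid (-2>-10); s3 at Mid (-2>-6).
s3 is not dominated — it holds its own against s1 at High (2>-4); s2 at High (2>-8).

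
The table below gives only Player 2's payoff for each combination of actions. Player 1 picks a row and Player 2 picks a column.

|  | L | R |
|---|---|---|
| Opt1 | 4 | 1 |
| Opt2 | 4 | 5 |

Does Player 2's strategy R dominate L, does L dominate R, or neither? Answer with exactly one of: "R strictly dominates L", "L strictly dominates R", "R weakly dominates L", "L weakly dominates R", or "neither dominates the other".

R's payoffs vs L's, by Player 1's action — Opt1: 1<4, Opt2: 5>4.
R does better at Opt2 but worse at Opt1; neither strategy dominates the other.

neither dominates the other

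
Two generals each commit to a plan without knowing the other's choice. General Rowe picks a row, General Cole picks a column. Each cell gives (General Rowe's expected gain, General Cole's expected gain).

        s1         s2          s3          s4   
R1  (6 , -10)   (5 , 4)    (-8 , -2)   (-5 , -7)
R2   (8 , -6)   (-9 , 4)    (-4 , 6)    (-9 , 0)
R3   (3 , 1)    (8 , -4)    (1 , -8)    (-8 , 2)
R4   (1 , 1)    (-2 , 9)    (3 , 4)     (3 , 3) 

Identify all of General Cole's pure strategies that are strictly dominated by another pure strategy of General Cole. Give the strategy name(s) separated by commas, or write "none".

s1

s1: dominated, since s4 does at least as well everywhere (R1: -7>-10, R2: 0>-6, R3: 2>1, R4: 3>1).
s2: no other strategy beats it everywhere (s1 at R1 (4>-10); s3 at R1 (4>-2); s4 at R1 (4>-7)).
s3 is not dominated — it holds its own against s1 at R1 (-2>-10); s2 at R2 (6>4); s4 at R1 (-2>-7).
s4 is not dominated — it holds its own against s1 at R1 (-7>-10); s2 at R3 (2>-4); s3 at R3 (2>-8).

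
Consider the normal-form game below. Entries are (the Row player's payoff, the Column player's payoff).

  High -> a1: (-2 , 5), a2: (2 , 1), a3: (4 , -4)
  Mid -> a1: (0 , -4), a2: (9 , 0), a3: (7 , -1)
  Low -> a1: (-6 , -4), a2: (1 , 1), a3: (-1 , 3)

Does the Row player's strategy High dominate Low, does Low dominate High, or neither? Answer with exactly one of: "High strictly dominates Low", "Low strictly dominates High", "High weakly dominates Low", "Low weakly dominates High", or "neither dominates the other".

High strictly dominates Low

High's payoffs vs Low's, by the Column player's action — a1: -2>-6, a2: 2>1, a3: 4>-1.
Every comparison favours High, so High strictly dominates Low.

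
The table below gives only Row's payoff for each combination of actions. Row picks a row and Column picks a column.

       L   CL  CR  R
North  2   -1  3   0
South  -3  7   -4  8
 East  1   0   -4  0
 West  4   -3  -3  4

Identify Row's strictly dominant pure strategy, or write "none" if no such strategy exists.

none

North fails to dominate South at CL (-1<7).
South fails to dominate North at L (-3<2).
East fails to dominate North at L (1<2).
West fails to dominate North at CL (-3<-1).
No single strategy dominates all the others.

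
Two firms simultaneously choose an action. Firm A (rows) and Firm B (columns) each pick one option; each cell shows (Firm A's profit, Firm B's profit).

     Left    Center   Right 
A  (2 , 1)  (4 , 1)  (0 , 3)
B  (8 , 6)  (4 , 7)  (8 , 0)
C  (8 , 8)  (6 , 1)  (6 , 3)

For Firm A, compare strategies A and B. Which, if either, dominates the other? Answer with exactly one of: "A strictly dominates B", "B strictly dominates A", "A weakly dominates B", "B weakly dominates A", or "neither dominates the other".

Compare A to B across each choice by Firm B: Left: 2<8, Center: 4=4, Right: 0<8.
B is at least as good everywhere and strictly better somewhere (tied at Center), so B weakly dominates A.

B weakly dominates A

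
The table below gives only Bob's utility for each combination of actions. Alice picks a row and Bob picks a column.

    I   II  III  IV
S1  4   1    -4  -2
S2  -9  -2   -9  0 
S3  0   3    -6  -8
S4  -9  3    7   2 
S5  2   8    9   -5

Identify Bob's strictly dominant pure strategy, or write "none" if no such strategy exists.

none

I fails to dominate II at S2 (-9<-2).
II fails to dominate I at S1 (1<4).
III fails to dominate I at S1 (-4<4).
IV fails to dominate I at S1 (-2<4).
No single strategy dominates all the others.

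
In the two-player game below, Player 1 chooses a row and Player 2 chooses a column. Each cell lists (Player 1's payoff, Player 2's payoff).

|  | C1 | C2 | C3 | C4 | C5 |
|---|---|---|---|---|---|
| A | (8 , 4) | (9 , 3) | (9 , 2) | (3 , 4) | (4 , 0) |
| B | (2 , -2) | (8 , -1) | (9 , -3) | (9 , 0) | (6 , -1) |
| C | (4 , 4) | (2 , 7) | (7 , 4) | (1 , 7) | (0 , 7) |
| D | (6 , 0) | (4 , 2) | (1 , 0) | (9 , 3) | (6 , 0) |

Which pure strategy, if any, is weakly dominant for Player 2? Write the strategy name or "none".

C4 vs C1: A: 4=4, B: 0>-2, C: 7>4, D: 3>0.
C4 vs C2: A: 4>3, B: 0>-1, C: 7=7, D: 3>2.
C4 vs C3: A: 4>2, B: 0>-3, C: 7>4, D: 3>0.
C4 vs C5: A: 4>0, B: 0>-1, C: 7=7, D: 3>0.
C4 is at least as good as every other strategy against every opponent action, so it is weakly dominant.

C4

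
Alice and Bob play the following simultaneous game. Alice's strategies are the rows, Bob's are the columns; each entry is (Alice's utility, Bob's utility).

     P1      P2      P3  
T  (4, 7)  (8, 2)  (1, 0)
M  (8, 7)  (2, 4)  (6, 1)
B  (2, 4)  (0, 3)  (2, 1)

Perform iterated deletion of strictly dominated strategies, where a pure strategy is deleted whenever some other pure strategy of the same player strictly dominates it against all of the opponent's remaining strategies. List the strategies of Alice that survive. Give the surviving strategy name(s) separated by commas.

M

For Alice, M strictly dominates B on the remaining columns (P1: 8>2, P2: 2>0, P3: 6>2); eliminate B.
For Bob, P1 strictly dominates P2 on the remaining rows (T: 7>2, M: 7>4); eliminate P2.
For Alice, M strictly dominates T on the remaining columns (P1: 8>4, P3: 6>1); eliminate T.
Column P3 is eliminated: P1 beats it against every remaining row (M: 7>1).
Among the remaining strategies, none is strictly dominated by another pure strategy of the same player, so the elimination stops.
Surviving strategies — Alice: {M}; Bob: {P1}.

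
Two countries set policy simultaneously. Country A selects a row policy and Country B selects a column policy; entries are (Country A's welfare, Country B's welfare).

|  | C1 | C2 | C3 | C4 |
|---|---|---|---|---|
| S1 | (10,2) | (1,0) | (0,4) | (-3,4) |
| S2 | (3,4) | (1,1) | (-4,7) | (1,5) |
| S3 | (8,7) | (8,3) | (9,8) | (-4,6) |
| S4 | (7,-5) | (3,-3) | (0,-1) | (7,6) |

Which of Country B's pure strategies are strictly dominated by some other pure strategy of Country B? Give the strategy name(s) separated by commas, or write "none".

C3 strictly dominates C1 — S1: 4>2, S2: 7>4, S3: 8>7, S4: -1>-5.
C2: dominated, since C3 does at least as well everywhere (S1: 4>0, S2: 7>1, S3: 8>3, S4: -1>-3).
C3 is not dominated — it holds its own against C1 at S1 (4>2); C2 at S1 (4>0); C4 at S1 (4=4).
C4 is not dominated — it holds its own against C1 at S1 (4>2); C2 at S1 (4>0); C3 at S1 (4=4).

C1, C2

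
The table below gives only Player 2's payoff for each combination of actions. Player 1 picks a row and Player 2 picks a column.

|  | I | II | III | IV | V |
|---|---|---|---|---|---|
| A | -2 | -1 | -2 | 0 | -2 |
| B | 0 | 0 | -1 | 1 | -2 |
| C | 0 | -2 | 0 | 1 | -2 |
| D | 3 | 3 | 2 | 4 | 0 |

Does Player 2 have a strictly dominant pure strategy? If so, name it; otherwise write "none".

IV vs I: A: 0>-2, B: 1>0, C: 1>0, D: 4>3.
IV vs II: A: 0>-1, B: 1>0, C: 1>-2, D: 4>3.
IV vs III: A: 0>-2, B: 1>-1, C: 1>0, D: 4>2.
IV vs V: A: 0>-2, B: 1>-2, C: 1>-2, D: 4>0.
IV strictly beats every other strategy against every opponent action, so it is strictly dominant.

IV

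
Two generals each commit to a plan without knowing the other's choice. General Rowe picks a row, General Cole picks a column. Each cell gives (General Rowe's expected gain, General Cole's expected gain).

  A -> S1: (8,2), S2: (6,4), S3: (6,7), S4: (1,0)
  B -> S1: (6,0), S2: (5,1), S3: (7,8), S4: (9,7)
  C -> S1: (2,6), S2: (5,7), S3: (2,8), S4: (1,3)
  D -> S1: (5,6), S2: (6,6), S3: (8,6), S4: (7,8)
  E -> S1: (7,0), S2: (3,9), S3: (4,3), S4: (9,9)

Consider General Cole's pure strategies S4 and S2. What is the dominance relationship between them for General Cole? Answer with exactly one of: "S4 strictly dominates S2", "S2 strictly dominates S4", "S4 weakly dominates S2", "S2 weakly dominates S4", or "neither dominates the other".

neither dominates the other

Compare S4 to S2 across every action of General Rowe: A: 0<4, B: 7>1, C: 3<7, D: 8>6, E: 9=9.
S4 does better at B, D but worse at A, C; neither strategy dominates the other.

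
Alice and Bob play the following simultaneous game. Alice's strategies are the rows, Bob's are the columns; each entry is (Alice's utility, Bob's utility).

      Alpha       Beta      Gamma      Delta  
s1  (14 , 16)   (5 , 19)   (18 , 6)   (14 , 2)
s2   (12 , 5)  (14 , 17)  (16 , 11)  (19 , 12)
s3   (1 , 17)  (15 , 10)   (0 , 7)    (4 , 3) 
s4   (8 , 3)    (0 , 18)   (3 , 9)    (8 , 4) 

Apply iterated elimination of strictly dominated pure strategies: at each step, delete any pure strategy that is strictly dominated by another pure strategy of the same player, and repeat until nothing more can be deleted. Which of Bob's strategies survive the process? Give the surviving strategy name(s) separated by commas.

Alice's strategy s4 is strictly dominated by s1 (Alpha: 14>8, Beta: 5>0, Gamma: 18>3, Delta: 14>8) and is removed.
Column Gamma is eliminated: Beta beats it against every remaining row (s1: 19>6, s2: 17>11, s3: 10>7).
For Bob, Beta strictly dominates Delta on the remaining rows (s1: 19>2, s2: 17>12, s3: 10>3); eliminate Delta.
Among the remaining strategies, none is strictly dominated by another pure strategy of the same player, so the elimination stops.
Surviving strategies — Alice: {s1, s2, s3}; Bob: {Alpha, Beta}.

Alpha, Beta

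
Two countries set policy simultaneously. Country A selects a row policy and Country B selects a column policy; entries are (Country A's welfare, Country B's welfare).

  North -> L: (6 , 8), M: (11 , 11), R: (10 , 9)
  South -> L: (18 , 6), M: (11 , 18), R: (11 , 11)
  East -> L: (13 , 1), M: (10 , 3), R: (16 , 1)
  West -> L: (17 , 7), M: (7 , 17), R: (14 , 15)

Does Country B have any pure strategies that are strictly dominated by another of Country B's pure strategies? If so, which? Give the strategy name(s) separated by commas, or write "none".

L, R

M strictly dominates L — North: 11>8, South: 18>6, East: 3>1, West: 17>7.
M is not dominated — it holds its own against L at North (11>8); R at North (11>9).
R: dominated, since M does at least as well everywhere (North: 11>9, South: 18>11, East: 3>1, West: 17>15).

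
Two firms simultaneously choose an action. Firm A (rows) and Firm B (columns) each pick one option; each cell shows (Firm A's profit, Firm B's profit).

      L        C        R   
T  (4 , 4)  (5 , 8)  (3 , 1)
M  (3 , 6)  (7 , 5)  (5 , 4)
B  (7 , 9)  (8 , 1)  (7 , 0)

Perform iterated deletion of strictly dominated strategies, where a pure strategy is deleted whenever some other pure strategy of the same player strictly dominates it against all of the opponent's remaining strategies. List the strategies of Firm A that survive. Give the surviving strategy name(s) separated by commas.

B

Row T is eliminated: B beats it against every remaining column (L: 7>4, C: 8>5, R: 7>3).
For Firm A, B strictly dominates M on the remaining columns (L: 7>3, C: 8>7, R: 7>5); eliminate M.
Firm B's strategy C is strictly dominated by L (B: 9>1) and is removed.
Firm B's strategy R is strictly dominated by L (B: 9>0) and is removed.
Among the remaining strategies, none is strictly dominated by another pure strategy of the same player, so the elimination stops.
Surviving strategies — Firm A: {B}; Firm B: {L}.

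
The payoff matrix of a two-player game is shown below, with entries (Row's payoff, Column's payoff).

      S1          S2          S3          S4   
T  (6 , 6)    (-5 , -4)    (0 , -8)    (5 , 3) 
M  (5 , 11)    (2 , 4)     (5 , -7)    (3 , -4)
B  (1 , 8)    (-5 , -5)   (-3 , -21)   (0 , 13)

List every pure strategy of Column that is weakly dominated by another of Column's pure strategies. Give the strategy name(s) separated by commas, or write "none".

S2, S3

S1: no other strategy beats it everywhere (S2 at T (6>-4); S3 at T (6>-8); S4 at T (6>3)).
S1 weakly dominates S2 — T: 6>-4, M: 11>4, B: 8>-5.
S3 is weakly dominated by S1 (T: 6>-8, M: 11>-7, B: 8>-21).
S4: no other strategy beats it everywhere (S1 at B (13>8); S2 at T (3>-4); S3 at T (3>-8)).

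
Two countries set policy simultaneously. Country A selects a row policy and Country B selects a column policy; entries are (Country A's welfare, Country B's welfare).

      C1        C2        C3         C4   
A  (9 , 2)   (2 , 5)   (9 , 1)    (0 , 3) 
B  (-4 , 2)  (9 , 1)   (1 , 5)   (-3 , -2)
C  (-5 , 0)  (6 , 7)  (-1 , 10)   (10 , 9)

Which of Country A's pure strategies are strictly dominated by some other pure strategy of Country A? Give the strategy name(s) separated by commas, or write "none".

none

Nothing dominates A: B at C1 (9>-4); C at C1 (9>-5).
B is not dominated — it holds its own against A at C2 (9>2); C at C1 (-4>-5).
C: no other strategy beats it everywhere (A at C2 (6>2); B at C4 (10>-3)).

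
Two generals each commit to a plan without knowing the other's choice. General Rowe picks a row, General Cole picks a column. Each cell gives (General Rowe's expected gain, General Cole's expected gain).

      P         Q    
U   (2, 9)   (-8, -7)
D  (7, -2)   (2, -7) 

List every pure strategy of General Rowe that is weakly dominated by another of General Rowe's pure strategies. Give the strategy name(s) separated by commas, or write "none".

U

D weakly dominates U — P: 7>2, Q: 2>-8.
Nothing dominates D: U at P (7>2).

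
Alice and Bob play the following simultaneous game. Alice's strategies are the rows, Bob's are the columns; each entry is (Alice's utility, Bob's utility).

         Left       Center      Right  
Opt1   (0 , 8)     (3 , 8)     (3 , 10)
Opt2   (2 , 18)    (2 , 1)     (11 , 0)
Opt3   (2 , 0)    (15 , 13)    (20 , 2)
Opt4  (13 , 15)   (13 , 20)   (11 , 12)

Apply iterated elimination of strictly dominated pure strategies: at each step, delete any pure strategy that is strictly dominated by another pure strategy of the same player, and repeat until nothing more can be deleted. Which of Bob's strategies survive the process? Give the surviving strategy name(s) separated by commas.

Center

Alice's strategy Opt1 is strictly dominated by Opt3 (Left: 2>0, Center: 15>3, Right: 20>3) and is removed.
Bob's strategy Right is strictly dominated by Center (Opt2: 1>0, Opt3: 13>2, Opt4: 20>12) and is removed.
Row Opt2 is eliminated: Opt4 beats it against every remaining column (Left: 13>2, Center: 13>2).
Bob's strategy Left is strictly dominated by Center (Opt3: 13>0, Opt4: 20>15) and is removed.
Alice's strategy Opt4 is strictly dominated by Opt3 (Center: 15>13) and is removed.
Among the remaining strategies, none is strictly dominated by another pure strategy of the same player, so the elimination stops.
Surviving strategies — Alice: {Opt3}; Bob: {Center}.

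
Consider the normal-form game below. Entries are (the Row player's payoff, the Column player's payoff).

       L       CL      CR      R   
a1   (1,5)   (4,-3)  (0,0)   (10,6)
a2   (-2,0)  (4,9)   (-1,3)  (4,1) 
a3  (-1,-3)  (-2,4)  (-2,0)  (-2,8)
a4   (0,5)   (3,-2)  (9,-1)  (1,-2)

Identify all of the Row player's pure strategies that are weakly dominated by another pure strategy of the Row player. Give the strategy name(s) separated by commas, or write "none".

a2, a3

a1: no other strategy beats it everywhere (a2 at L (1>-2); a3 at L (1>-1); a4 at L (1>0)).
a2 is weakly dominated by a1 (L: 1>-2, CL: 4=4, CR: 0>-1, R: 10>4).
a3 is weakly dominated by a1 (L: 1>-1, CL: 4>-2, CR: 0>-2, R: 10>-2).
a4: no other strategy beats it everywhere (a1 at CR (9>0); a2 at L (0>-2); a3 at L (0>-1)).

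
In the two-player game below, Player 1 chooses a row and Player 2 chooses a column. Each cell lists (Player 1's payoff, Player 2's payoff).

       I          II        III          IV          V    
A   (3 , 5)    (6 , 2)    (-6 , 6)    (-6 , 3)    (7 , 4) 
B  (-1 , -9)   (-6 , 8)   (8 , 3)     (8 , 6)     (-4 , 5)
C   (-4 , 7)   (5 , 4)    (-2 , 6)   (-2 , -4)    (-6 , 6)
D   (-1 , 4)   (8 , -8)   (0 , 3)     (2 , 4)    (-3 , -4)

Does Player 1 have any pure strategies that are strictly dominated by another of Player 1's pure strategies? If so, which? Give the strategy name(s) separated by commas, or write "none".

C

A: no other strategy beats it everywhere (B at I (3>-1); C at I (3>-4); D at I (3>-1)).
Nothing dominates B: A at III (8>-6); C at I (-1>-4); D at I (-1=-1).
C is strictly dominated by D (I: -1>-4, II: 8>5, III: 0>-2, IV: 2>-2, V: -3>-6).
Nothing dominates D: A at II (8>6); B at I (-1=-1); C at I (-1>-4).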